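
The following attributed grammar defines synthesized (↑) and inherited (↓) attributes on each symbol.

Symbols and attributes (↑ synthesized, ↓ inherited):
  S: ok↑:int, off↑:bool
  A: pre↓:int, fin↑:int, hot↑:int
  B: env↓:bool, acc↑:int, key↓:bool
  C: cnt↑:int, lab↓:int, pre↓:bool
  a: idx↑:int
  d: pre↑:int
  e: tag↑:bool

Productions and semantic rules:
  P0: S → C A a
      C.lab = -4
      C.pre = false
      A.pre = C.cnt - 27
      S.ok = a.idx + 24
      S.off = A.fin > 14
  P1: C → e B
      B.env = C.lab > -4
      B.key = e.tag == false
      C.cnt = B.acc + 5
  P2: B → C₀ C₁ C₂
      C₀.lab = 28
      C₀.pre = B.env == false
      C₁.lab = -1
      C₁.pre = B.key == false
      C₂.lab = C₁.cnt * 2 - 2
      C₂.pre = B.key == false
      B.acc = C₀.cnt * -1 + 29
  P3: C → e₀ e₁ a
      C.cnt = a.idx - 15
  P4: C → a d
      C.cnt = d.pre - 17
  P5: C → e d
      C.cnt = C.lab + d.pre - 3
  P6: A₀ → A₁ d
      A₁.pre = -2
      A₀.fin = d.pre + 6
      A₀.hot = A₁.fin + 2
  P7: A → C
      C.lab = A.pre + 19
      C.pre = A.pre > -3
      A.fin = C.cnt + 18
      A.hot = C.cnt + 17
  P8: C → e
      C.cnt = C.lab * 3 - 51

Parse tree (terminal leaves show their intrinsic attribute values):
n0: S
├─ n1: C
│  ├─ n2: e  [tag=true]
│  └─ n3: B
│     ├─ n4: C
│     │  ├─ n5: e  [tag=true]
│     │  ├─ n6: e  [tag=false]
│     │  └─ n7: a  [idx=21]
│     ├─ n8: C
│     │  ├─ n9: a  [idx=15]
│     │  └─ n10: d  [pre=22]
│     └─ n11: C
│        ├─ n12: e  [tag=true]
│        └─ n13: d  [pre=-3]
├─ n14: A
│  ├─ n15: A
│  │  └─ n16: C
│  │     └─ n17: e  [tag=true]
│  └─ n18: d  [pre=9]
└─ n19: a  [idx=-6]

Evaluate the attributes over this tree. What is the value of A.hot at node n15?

17

1. n1.lab = -4  [-4]
2. n1.pre = false  [false]
3. n2.tag = true  [terminal]
4. n3.env = false  [C.lab > -4]
5. n3.key = false  [e.tag == false]
6. n4.lab = 28  [28]
7. n4.pre = true  [B.env == false]
8. n5.tag = true  [terminal]
9. n6.tag = false  [terminal]
10. n7.idx = 21  [terminal]
11. n4.cnt = 6  [a.idx - 15]
12. n8.lab = -1  [-1]
13. n8.pre = true  [B.key == false]
14. n9.idx = 15  [terminal]
15. n10.pre = 22  [terminal]
16. n8.cnt = 5  [d.pre - 17]
17. n11.lab = 8  [C₁.cnt * 2 - 2]
18. n11.pre = true  [B.key == false]
19. n12.tag = true  [terminal]
20. n13.pre = -3  [terminal]
21. n11.cnt = 2  [C.lab + d.pre - 3]
22. n3.acc = 23  [C₀.cnt * -1 + 29]
23. n1.cnt = 28  [B.acc + 5]
24. n14.pre = 1  [C.cnt - 27]
25. n15.pre = -2  [-2]
26. n16.lab = 17  [A.pre + 19]
27. n16.pre = true  [A.pre > -3]
28. n17.tag = true  [terminal]
29. n16.cnt = 0  [C.lab * 3 - 51]
30. n15.fin = 18  [C.cnt + 18]
31. n15.hot = 17  [C.cnt + 17]
32. n18.pre = 9  [terminal]
33. n14.fin = 15  [d.pre + 6]
34. n14.hot = 20  [A₁.fin + 2]
35. n19.idx = -6  [terminal]
36. n0.ok = 18  [a.idx + 24]
37. n0.off = true  [A.fin > 14]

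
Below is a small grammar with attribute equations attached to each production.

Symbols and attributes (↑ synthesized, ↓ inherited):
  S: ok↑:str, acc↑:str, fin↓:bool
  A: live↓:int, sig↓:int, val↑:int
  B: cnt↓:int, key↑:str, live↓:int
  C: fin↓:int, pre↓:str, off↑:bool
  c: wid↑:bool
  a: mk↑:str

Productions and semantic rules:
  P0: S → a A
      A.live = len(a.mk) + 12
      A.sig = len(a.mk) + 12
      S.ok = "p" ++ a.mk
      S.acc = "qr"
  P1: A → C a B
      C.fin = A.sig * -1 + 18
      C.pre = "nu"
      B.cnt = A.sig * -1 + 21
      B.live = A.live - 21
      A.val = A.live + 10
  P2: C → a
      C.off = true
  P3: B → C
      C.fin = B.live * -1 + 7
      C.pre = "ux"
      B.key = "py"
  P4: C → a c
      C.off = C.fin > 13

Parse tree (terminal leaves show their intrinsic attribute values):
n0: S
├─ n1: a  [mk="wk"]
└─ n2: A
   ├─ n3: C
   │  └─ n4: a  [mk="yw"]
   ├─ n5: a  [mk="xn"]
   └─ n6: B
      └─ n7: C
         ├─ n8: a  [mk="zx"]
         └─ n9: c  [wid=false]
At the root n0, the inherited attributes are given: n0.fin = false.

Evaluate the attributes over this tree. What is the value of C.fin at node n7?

1. n0.fin = false  [given at root]
2. n1.mk = "wk"  [terminal]
3. n2.live = 14  [len(a.mk) + 12]
4. n2.sig = 14  [len(a.mk) + 12]
5. n3.fin = 4  [A.sig * -1 + 18]
6. n3.pre = "nu"  ["nu"]
7. n4.mk = "yw"  [terminal]
8. n3.off = true  [true]
9. n5.mk = "xn"  [terminal]
10. n6.cnt = 7  [A.sig * -1 + 21]
11. n6.live = -7  [A.live - 21]
12. n7.fin = 14  [B.live * -1 + 7]
13. n7.pre = "ux"  ["ux"]
14. n8.mk = "zx"  [terminal]
15. n9.wid = false  [terminal]
16. n7.off = true  [C.fin > 13]
17. n6.key = "py"  ["py"]
18. n2.val = 24  [A.live + 10]
19. n0.ok = "pwk"  ["p" ++ a.mk]
20. n0.acc = "qr"  ["qr"]

14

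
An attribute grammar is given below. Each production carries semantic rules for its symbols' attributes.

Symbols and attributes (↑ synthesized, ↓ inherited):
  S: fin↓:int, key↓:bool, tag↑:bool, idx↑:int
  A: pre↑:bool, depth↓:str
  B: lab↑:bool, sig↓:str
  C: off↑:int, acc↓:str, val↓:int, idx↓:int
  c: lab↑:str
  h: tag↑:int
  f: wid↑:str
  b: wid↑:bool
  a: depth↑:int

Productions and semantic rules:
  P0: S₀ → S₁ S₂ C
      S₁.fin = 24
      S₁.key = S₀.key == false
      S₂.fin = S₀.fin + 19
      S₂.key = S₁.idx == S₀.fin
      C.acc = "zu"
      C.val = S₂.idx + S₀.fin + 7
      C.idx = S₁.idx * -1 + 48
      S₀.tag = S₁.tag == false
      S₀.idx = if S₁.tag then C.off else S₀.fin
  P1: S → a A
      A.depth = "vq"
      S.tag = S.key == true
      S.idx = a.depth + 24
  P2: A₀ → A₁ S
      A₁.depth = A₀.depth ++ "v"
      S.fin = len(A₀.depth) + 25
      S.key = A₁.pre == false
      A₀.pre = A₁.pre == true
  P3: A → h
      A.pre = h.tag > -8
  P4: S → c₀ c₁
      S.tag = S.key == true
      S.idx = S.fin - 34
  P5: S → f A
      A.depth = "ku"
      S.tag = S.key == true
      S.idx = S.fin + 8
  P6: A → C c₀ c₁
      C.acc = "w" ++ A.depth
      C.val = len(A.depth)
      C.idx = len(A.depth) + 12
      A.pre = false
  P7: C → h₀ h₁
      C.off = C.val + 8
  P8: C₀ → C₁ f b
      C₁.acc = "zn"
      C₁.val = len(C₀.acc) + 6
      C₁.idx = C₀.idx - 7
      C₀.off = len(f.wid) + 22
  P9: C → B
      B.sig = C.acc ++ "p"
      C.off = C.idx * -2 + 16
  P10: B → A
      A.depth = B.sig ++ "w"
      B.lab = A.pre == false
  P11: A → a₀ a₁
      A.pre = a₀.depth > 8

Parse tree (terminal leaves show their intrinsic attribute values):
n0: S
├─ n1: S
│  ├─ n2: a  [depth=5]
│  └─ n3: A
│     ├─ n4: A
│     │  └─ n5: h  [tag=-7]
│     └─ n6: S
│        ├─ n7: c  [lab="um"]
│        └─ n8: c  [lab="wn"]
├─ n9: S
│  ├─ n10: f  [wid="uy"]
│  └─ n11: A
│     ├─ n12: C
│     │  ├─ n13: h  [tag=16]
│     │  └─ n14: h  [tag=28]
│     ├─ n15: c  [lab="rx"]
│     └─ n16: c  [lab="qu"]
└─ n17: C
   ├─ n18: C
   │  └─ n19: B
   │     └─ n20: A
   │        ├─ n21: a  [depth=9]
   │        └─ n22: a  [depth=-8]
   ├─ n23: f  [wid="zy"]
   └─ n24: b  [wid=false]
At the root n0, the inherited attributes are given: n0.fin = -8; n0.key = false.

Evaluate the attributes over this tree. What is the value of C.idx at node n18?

12

1. n0.fin = -8  [given at root]
2. n0.key = false  [given at root]
3. n1.fin = 24  [24]
4. n1.key = true  [S₀.key == false]
5. n2.depth = 5  [terminal]
6. n3.depth = "vq"  ["vq"]
7. n4.depth = "vqv"  [A₀.depth ++ "v"]
8. n5.tag = -7  [terminal]
9. n4.pre = true  [h.tag > -8]
10. n6.fin = 27  [len(A₀.depth) + 25]
11. n6.key = false  [A₁.pre == false]
12. n7.lab = "um"  [terminal]
13. n8.lab = "wn"  [terminal]
14. n6.tag = false  [S.key == true]
15. n6.idx = -7  [S.fin - 34]
16. n3.pre = true  [A₁.pre == true]
17. n1.tag = true  [S.key == true]
18. n1.idx = 29  [a.depth + 24]
19. n9.fin = 11  [S₀.fin + 19]
20. n9.key = false  [S₁.idx == S₀.fin]
21. n10.wid = "uy"  [terminal]
22. n11.depth = "ku"  ["ku"]
23. n12.acc = "wku"  ["w" ++ A.depth]
24. n12.val = 2  [len(A.depth)]
25. n12.idx = 14  [len(A.depth) + 12]
26. n13.tag = 16  [terminal]
27. n14.tag = 28  [terminal]
28. n12.off = 10  [C.val + 8]
29. n15.lab = "rx"  [terminal]
30. n16.lab = "qu"  [terminal]
31. n11.pre = false  [false]
32. n9.tag = false  [S.key == true]
33. n9.idx = 19  [S.fin + 8]
34. n17.acc = "zu"  ["zu"]
35. n17.val = 18  [S₂.idx + S₀.fin + 7]
36. n17.idx = 19  [S₁.idx * -1 + 48]
37. n18.acc = "zn"  ["zn"]
38. n18.val = 8  [len(C₀.acc) + 6]
39. n18.idx = 12  [C₀.idx - 7]
40. n19.sig = "znp"  [C.acc ++ "p"]
41. n20.depth = "znpw"  [B.sig ++ "w"]
42. n21.depth = 9  [terminal]
43. n22.depth = -8  [terminal]
44. n20.pre = true  [a₀.depth > 8]
45. n19.lab = false  [A.pre == false]
46. n18.off = -8  [C.idx * -2 + 16]
47. n23.wid = "zy"  [terminal]
48. n24.wid = false  [terminal]
49. n17.off = 24  [len(f.wid) + 22]
50. n0.tag = false  [S₁.tag == false]
51. n0.idx = 24  [if S₁.tag then C.off else S₀.fin]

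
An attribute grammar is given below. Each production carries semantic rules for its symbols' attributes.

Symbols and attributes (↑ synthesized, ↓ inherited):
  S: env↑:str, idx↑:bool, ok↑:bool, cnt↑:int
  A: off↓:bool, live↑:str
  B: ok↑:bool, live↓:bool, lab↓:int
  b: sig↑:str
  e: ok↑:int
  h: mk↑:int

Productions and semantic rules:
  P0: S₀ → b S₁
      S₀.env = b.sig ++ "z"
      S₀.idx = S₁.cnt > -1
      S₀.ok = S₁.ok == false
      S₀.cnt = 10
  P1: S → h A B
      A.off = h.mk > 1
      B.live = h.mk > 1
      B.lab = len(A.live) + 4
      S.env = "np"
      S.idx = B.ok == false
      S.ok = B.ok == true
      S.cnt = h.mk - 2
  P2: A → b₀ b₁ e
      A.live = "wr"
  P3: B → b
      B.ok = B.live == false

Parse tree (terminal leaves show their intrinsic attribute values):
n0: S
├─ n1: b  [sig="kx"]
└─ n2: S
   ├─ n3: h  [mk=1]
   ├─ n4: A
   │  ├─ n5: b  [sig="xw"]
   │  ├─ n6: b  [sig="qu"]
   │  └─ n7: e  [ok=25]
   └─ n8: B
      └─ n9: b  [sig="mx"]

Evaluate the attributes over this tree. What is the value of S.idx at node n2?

false

1. n1.sig = "kx"  [terminal]
2. n3.mk = 1  [terminal]
3. n4.off = false  [h.mk > 1]
4. n5.sig = "xw"  [terminal]
5. n6.sig = "qu"  [terminal]
6. n7.ok = 25  [terminal]
7. n4.live = "wr"  ["wr"]
8. n8.live = false  [h.mk > 1]
9. n8.lab = 6  [len(A.live) + 4]
10. n9.sig = "mx"  [terminal]
11. n8.ok = true  [B.live == false]
12. n2.env = "np"  ["np"]
13. n2.idx = false  [B.ok == false]
14. n2.ok = true  [B.ok == true]
15. n2.cnt = -1  [h.mk - 2]
16. n0.env = "kxz"  [b.sig ++ "z"]
17. n0.idx = false  [S₁.cnt > -1]
18. n0.ok = false  [S₁.ok == false]
19. n0.cnt = 10  [10]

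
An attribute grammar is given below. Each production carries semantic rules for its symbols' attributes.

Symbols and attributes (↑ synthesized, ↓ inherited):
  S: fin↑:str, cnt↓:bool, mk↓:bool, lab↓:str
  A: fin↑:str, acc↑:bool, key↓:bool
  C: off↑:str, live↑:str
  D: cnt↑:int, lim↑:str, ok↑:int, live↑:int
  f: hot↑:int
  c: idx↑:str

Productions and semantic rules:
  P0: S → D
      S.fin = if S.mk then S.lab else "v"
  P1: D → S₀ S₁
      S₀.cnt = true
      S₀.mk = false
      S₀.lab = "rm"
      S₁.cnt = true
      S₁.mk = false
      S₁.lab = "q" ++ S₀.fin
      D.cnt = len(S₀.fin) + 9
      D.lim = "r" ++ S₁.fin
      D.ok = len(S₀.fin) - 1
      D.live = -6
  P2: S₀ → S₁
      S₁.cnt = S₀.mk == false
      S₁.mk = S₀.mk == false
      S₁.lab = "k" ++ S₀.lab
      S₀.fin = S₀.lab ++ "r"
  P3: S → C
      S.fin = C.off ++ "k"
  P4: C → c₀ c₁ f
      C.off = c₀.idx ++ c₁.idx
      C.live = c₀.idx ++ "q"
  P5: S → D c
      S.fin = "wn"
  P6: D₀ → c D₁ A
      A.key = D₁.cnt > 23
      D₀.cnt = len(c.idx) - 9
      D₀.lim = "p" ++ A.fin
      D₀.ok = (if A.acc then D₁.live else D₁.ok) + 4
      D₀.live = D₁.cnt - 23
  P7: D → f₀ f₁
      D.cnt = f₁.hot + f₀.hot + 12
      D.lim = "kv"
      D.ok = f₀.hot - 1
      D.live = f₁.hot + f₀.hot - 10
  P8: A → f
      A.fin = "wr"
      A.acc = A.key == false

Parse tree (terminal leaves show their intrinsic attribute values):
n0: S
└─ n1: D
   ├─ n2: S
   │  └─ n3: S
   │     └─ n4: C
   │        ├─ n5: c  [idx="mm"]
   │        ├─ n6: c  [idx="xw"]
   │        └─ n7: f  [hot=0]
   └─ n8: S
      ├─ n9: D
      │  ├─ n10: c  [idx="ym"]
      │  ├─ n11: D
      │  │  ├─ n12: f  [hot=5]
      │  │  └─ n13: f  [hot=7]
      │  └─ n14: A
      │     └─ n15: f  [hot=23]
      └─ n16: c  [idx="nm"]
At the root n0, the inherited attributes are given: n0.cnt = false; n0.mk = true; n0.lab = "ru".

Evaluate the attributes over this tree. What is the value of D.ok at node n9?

8

1. n0.cnt = false  [given at root]
2. n0.mk = true  [given at root]
3. n0.lab = "ru"  [given at root]
4. n2.cnt = true  [true]
5. n2.mk = false  [false]
6. n2.lab = "rm"  ["rm"]
7. n3.cnt = true  [S₀.mk == false]
8. n3.mk = true  [S₀.mk == false]
9. n3.lab = "krm"  ["k" ++ S₀.lab]
10. n5.idx = "mm"  [terminal]
11. n6.idx = "xw"  [terminal]
12. n7.hot = 0  [terminal]
13. n4.off = "mmxw"  [c₀.idx ++ c₁.idx]
14. n4.live = "mmq"  [c₀.idx ++ "q"]
15. n3.fin = "mmxwk"  [C.off ++ "k"]
16. n2.fin = "rmr"  [S₀.lab ++ "r"]
17. n8.cnt = true  [true]
18. n8.mk = false  [false]
19. n8.lab = "qrmr"  ["q" ++ S₀.fin]
20. n10.idx = "ym"  [terminal]
21. n12.hot = 5  [terminal]
22. n13.hot = 7  [terminal]
23. n11.cnt = 24  [f₁.hot + f₀.hot + 12]
24. n11.lim = "kv"  ["kv"]
25. n11.ok = 4  [f₀.hot - 1]
26. n11.live = 2  [f₁.hot + f₀.hot - 10]
27. n14.key = true  [D₁.cnt > 23]
28. n15.hot = 23  [terminal]
29. n14.fin = "wr"  ["wr"]
30. n14.acc = false  [A.key == false]
31. n9.cnt = -7  [len(c.idx) - 9]
32. n9.lim = "pwr"  ["p" ++ A.fin]
33. n9.ok = 8  [(if A.acc then D₁.live else D₁.ok) + 4]
34. n9.live = 1  [D₁.cnt - 23]
35. n16.idx = "nm"  [terminal]
36. n8.fin = "wn"  ["wn"]
37. n1.cnt = 12  [len(S₀.fin) + 9]
38. n1.lim = "rwn"  ["r" ++ S₁.fin]
39. n1.ok = 2  [len(S₀.fin) - 1]
40. n1.live = -6  [-6]
41. n0.fin = "ru"  [if S.mk then S.lab else "v"]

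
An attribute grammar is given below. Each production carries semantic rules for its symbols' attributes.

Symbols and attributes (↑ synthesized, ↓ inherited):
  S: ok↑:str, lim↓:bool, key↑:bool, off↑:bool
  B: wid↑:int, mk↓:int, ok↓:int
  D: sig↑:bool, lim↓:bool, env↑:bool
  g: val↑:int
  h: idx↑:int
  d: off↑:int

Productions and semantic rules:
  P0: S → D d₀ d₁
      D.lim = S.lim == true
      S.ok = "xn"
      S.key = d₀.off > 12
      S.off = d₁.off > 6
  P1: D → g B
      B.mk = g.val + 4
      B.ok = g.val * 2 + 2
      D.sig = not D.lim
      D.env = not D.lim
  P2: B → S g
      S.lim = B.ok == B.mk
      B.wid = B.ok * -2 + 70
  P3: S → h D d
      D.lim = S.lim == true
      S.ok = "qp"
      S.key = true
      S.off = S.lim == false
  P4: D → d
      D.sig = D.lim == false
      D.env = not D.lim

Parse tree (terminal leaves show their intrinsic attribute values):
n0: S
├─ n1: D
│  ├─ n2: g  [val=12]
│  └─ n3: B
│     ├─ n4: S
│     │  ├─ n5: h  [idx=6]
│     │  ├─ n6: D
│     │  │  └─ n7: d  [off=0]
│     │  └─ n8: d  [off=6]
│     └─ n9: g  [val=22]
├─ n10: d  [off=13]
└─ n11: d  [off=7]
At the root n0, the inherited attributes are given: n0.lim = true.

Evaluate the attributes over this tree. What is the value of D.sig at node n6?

true

1. n0.lim = true  [given at root]
2. n1.lim = true  [S.lim == true]
3. n2.val = 12  [terminal]
4. n3.mk = 16  [g.val + 4]
5. n3.ok = 26  [g.val * 2 + 2]
6. n4.lim = false  [B.ok == B.mk]
7. n5.idx = 6  [terminal]
8. n6.lim = false  [S.lim == true]
9. n7.off = 0  [terminal]
10. n6.sig = true  [D.lim == false]
11. n6.env = true  [not D.lim]
12. n8.off = 6  [terminal]
13. n4.ok = "qp"  ["qp"]
14. n4.key = true  [true]
15. n4.off = true  [S.lim == false]
16. n9.val = 22  [terminal]
17. n3.wid = 18  [B.ok * -2 + 70]
18. n1.sig = false  [not D.lim]
19. n1.env = false  [not D.lim]
20. n10.off = 13  [terminal]
21. n11.off = 7  [terminal]
22. n0.ok = "xn"  ["xn"]
23. n0.key = true  [d₀.off > 12]
24. n0.off = true  [d₁.off > 6]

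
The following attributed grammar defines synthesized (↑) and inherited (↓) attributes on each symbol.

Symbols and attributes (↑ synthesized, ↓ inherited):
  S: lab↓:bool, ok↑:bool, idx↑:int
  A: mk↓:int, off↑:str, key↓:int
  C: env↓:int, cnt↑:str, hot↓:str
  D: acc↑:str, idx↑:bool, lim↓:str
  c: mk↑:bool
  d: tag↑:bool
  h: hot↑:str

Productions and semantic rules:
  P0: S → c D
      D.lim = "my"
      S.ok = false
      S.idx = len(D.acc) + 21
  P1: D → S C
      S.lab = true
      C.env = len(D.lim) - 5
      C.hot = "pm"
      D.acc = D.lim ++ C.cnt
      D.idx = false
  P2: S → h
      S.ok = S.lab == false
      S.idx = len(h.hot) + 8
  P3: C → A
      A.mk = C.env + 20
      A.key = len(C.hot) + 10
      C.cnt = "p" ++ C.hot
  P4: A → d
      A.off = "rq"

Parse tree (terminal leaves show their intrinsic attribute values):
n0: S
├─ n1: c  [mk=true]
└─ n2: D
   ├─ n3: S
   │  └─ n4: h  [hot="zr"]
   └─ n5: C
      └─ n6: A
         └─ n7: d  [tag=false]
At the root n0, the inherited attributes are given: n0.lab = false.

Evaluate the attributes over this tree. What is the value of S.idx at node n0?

1. n0.lab = false  [given at root]
2. n1.mk = true  [terminal]
3. n2.lim = "my"  ["my"]
4. n3.lab = true  [true]
5. n4.hot = "zr"  [terminal]
6. n3.ok = false  [S.lab == false]
7. n3.idx = 10  [len(h.hot) + 8]
8. n5.env = -3  [len(D.lim) - 5]
9. n5.hot = "pm"  ["pm"]
10. n6.mk = 17  [C.env + 20]
11. n6.key = 12  [len(C.hot) + 10]
12. n7.tag = false  [terminal]
13. n6.off = "rq"  ["rq"]
14. n5.cnt = "ppm"  ["p" ++ C.hot]
15. n2.acc = "myppm"  [D.lim ++ C.cnt]
16. n2.idx = false  [false]
17. n0.ok = false  [false]
18. n0.idx = 26  [len(D.acc) + 21]

26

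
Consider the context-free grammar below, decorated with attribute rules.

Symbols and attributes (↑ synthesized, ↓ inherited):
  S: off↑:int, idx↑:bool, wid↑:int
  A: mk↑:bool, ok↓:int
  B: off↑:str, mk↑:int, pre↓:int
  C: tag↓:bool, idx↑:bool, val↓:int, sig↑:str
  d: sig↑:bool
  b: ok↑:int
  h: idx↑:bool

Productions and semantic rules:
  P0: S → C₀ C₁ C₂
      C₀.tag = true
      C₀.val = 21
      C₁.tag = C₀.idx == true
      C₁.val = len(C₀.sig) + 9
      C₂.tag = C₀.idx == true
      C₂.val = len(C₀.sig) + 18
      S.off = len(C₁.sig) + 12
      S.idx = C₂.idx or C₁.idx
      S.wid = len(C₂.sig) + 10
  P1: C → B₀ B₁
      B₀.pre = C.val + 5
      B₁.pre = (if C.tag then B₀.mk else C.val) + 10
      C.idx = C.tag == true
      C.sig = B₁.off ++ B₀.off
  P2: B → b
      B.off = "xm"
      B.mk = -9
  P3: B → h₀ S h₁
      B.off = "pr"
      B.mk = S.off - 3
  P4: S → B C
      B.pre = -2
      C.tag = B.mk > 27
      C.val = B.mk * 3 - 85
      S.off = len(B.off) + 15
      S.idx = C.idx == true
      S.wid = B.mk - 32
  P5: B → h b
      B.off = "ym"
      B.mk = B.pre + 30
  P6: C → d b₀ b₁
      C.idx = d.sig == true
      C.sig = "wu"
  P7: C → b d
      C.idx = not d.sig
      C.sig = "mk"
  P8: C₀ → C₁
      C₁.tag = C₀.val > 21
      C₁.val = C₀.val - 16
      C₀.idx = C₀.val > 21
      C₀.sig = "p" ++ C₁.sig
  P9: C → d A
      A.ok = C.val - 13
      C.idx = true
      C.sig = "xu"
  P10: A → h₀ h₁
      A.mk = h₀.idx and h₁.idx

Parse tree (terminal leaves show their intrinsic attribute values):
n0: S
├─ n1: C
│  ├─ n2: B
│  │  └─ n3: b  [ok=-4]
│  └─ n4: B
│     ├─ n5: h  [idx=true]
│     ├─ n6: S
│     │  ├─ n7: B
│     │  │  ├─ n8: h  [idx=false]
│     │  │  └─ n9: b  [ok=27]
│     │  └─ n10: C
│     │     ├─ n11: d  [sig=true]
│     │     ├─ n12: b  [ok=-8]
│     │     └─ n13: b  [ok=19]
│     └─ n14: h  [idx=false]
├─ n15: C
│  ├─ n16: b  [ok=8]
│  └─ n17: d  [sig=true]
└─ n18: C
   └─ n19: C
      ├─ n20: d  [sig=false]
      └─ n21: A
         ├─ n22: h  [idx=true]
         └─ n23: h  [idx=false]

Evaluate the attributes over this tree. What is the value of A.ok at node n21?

1. n1.tag = true  [true]
2. n1.val = 21  [21]
3. n2.pre = 26  [C.val + 5]
4. n3.ok = -4  [terminal]
5. n2.off = "xm"  ["xm"]
6. n2.mk = -9  [-9]
7. n4.pre = 1  [(if C.tag then B₀.mk else C.val) + 10]
8. n5.idx = true  [terminal]
9. n7.pre = -2  [-2]
10. n8.idx = false  [terminal]
11. n9.ok = 27  [terminal]
12. n7.off = "ym"  ["ym"]
13. n7.mk = 28  [B.pre + 30]
14. n10.tag = true  [B.mk > 27]
15. n10.val = -1  [B.mk * 3 - 85]
16. n11.sig = true  [terminal]
17. n12.ok = -8  [terminal]
18. n13.ok = 19  [terminal]
19. n10.idx = true  [d.sig == true]
20. n10.sig = "wu"  ["wu"]
21. n6.off = 17  [len(B.off) + 15]
22. n6.idx = true  [C.idx == true]
23. n6.wid = -4  [B.mk - 32]
24. n14.idx = false  [terminal]
25. n4.off = "pr"  ["pr"]
26. n4.mk = 14  [S.off - 3]
27. n1.idx = true  [C.tag == true]
28. n1.sig = "prxm"  [B₁.off ++ B₀.off]
29. n15.tag = true  [C₀.idx == true]
30. n15.val = 13  [len(C₀.sig) + 9]
31. n16.ok = 8  [terminal]
32. n17.sig = true  [terminal]
33. n15.idx = false  [not d.sig]
34. n15.sig = "mk"  ["mk"]
35. n18.tag = true  [C₀.idx == true]
36. n18.val = 22  [len(C₀.sig) + 18]
37. n19.tag = true  [C₀.val > 21]
38. n19.val = 6  [C₀.val - 16]
39. n20.sig = false  [terminal]
40. n21.ok = -7  [C.val - 13]
41. n22.idx = true  [terminal]
42. n23.idx = false  [terminal]
43. n21.mk = false  [h₀.idx and h₁.idx]
44. n19.idx = true  [true]
45. n19.sig = "xu"  ["xu"]
46. n18.idx = true  [C₀.val > 21]
47. n18.sig = "pxu"  ["p" ++ C₁.sig]
48. n0.off = 14  [len(C₁.sig) + 12]
49. n0.idx = true  [C₂.idx or C₁.idx]
50. n0.wid = 13  [len(C₂.sig) + 10]

-7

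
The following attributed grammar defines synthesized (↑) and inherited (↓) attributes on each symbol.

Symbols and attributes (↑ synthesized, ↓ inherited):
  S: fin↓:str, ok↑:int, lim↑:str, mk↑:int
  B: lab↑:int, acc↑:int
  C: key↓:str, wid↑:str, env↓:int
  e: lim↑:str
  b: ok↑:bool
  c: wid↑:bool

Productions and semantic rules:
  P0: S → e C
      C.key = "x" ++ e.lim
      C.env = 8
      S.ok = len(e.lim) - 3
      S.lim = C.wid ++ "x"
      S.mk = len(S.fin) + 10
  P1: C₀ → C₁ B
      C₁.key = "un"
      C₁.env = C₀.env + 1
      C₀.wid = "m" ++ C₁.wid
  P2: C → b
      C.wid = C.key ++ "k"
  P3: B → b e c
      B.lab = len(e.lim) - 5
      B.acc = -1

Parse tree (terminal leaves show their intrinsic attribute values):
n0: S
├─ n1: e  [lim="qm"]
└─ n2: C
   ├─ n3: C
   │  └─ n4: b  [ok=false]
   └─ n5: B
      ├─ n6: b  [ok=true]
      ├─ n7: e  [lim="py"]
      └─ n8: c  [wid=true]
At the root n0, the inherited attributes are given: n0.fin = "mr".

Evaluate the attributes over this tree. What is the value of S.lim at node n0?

1. n0.fin = "mr"  [given at root]
2. n1.lim = "qm"  [terminal]
3. n2.key = "xqm"  ["x" ++ e.lim]
4. n2.env = 8  [8]
5. n3.key = "un"  ["un"]
6. n3.env = 9  [C₀.env + 1]
7. n4.ok = false  [terminal]
8. n3.wid = "unk"  [C.key ++ "k"]
9. n6.ok = true  [terminal]
10. n7.lim = "py"  [terminal]
11. n8.wid = true  [terminal]
12. n5.lab = -3  [len(e.lim) - 5]
13. n5.acc = -1  [-1]
14. n2.wid = "munk"  ["m" ++ C₁.wid]
15. n0.ok = -1  [len(e.lim) - 3]
16. n0.lim = "munkx"  [C.wid ++ "x"]
17. n0.mk = 12  [len(S.fin) + 10]

"munkx"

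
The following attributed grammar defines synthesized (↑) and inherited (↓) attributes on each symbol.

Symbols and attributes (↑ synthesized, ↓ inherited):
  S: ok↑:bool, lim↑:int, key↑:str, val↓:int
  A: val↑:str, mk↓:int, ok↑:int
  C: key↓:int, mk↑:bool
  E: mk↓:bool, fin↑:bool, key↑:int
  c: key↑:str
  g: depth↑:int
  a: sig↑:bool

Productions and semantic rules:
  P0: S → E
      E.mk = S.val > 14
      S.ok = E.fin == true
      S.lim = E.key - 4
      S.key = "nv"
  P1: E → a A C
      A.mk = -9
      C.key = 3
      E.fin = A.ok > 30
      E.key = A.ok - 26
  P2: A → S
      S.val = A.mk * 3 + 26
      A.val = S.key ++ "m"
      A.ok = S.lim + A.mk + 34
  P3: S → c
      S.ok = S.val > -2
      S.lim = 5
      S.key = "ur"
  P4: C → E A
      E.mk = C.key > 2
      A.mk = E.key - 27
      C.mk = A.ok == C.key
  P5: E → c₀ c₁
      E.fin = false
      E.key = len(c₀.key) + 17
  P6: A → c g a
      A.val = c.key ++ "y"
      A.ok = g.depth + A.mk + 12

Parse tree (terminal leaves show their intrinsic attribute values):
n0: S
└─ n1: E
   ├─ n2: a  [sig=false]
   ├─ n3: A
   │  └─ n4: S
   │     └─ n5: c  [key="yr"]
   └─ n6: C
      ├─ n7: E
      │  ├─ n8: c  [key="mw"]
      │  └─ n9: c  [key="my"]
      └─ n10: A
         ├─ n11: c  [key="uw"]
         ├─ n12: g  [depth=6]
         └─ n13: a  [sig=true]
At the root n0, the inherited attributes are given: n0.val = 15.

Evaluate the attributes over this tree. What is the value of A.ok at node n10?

10

1. n0.val = 15  [given at root]
2. n1.mk = true  [S.val > 14]
3. n2.sig = false  [terminal]
4. n3.mk = -9  [-9]
5. n4.val = -1  [A.mk * 3 + 26]
6. n5.key = "yr"  [terminal]
7. n4.ok = true  [S.val > -2]
8. n4.lim = 5  [5]
9. n4.key = "ur"  ["ur"]
10. n3.val = "urm"  [S.key ++ "m"]
11. n3.ok = 30  [S.lim + A.mk + 34]
12. n6.key = 3  [3]
13. n7.mk = true  [C.key > 2]
14. n8.key = "mw"  [terminal]
15. n9.key = "my"  [terminal]
16. n7.fin = false  [false]
17. n7.key = 19  [len(c₀.key) + 17]
18. n10.mk = -8  [E.key - 27]
19. n11.key = "uw"  [terminal]
20. n12.depth = 6  [terminal]
21. n13.sig = true  [terminal]
22. n10.val = "uwy"  [c.key ++ "y"]
23. n10.ok = 10  [g.depth + A.mk + 12]
24. n6.mk = false  [A.ok == C.key]
25. n1.fin = false  [A.ok > 30]
26. n1.key = 4  [A.ok - 26]
27. n0.ok = false  [E.fin == true]
28. n0.lim = 0  [E.key - 4]
29. n0.key = "nv"  ["nv"]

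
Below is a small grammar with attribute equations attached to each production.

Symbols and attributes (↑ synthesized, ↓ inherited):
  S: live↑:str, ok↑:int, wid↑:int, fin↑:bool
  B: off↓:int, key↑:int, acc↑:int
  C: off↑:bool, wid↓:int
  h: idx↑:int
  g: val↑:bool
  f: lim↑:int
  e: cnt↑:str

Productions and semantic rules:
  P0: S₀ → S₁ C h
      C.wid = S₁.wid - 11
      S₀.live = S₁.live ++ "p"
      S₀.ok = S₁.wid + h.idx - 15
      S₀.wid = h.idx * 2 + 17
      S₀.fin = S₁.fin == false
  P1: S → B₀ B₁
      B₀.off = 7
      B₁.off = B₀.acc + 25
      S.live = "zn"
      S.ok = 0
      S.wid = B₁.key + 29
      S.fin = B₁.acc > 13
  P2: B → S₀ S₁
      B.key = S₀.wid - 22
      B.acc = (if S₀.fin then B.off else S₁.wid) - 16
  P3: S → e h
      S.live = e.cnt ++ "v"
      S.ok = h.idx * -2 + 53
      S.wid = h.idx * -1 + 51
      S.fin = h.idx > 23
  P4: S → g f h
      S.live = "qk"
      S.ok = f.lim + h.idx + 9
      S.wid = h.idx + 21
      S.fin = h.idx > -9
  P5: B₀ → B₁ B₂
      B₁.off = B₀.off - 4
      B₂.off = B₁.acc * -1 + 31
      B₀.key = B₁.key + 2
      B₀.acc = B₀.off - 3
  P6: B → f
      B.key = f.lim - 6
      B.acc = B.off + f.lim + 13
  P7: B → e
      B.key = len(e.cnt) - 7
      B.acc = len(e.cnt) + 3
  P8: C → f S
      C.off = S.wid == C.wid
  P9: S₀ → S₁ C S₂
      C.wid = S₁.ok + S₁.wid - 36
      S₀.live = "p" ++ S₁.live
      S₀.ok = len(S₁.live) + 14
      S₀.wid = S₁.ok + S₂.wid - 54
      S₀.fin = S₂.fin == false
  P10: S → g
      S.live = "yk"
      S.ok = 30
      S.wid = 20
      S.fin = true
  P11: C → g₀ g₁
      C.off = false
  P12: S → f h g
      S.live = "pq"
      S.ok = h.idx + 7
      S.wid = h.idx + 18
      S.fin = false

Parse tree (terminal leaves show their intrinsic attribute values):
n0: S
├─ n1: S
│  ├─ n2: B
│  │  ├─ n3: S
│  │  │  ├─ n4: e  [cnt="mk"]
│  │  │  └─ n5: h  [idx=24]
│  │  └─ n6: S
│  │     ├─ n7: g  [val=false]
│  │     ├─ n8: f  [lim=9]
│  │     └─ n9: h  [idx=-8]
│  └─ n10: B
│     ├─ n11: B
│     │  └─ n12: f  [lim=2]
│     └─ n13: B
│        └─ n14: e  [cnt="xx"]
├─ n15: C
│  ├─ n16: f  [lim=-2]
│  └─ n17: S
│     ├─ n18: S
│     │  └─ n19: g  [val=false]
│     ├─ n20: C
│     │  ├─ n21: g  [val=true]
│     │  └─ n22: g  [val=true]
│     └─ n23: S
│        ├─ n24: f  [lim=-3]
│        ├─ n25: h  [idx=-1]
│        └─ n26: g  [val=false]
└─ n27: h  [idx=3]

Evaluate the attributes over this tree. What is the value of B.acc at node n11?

1. n2.off = 7  [7]
2. n4.cnt = "mk"  [terminal]
3. n5.idx = 24  [terminal]
4. n3.live = "mkv"  [e.cnt ++ "v"]
5. n3.ok = 5  [h.idx * -2 + 53]
6. n3.wid = 27  [h.idx * -1 + 51]
7. n3.fin = true  [h.idx > 23]
8. n7.val = false  [terminal]
9. n8.lim = 9  [terminal]
10. n9.idx = -8  [terminal]
11. n6.live = "qk"  ["qk"]
12. n6.ok = 10  [f.lim + h.idx + 9]
13. n6.wid = 13  [h.idx + 21]
14. n6.fin = true  [h.idx > -9]
15. n2.key = 5  [S₀.wid - 22]
16. n2.acc = -9  [(if S₀.fin then B.off else S₁.wid) - 16]
17. n10.off = 16  [B₀.acc + 25]
18. n11.off = 12  [B₀.off - 4]
19. n12.lim = 2  [terminal]
20. n11.key = -4  [f.lim - 6]
21. n11.acc = 27  [B.off + f.lim + 13]
22. n13.off = 4  [B₁.acc * -1 + 31]
23. n14.cnt = "xx"  [terminal]
24. n13.key = -5  [len(e.cnt) - 7]
25. n13.acc = 5  [len(e.cnt) + 3]
26. n10.key = -2  [B₁.key + 2]
27. n10.acc = 13  [B₀.off - 3]
28. n1.live = "zn"  ["zn"]
29. n1.ok = 0  [0]
30. n1.wid = 27  [B₁.key + 29]
31. n1.fin = false  [B₁.acc > 13]
32. n15.wid = 16  [S₁.wid - 11]
33. n16.lim = -2  [terminal]
34. n19.val = false  [terminal]
35. n18.live = "yk"  ["yk"]
36. n18.ok = 30  [30]
37. n18.wid = 20  [20]
38. n18.fin = true  [true]
39. n20.wid = 14  [S₁.ok + S₁.wid - 36]
40. n21.val = true  [terminal]
41. n22.val = true  [terminal]
42. n20.off = false  [false]
43. n24.lim = -3  [terminal]
44. n25.idx = -1  [terminal]
45. n26.val = false  [terminal]
46. n23.live = "pq"  ["pq"]
47. n23.ok = 6  [h.idx + 7]
48. n23.wid = 17  [h.idx + 18]
49. n23.fin = false  [false]
50. n17.live = "pyk"  ["p" ++ S₁.live]
51. n17.ok = 16  [len(S₁.live) + 14]
52. n17.wid = -7  [S₁.ok + S₂.wid - 54]
53. n17.fin = true  [S₂.fin == false]
54. n15.off = false  [S.wid == C.wid]
55. n27.idx = 3  [terminal]
56. n0.live = "znp"  [S₁.live ++ "p"]
57. n0.ok = 15  [S₁.wid + h.idx - 15]
58. n0.wid = 23  [h.idx * 2 + 17]
59. n0.fin = true  [S₁.fin == false]

27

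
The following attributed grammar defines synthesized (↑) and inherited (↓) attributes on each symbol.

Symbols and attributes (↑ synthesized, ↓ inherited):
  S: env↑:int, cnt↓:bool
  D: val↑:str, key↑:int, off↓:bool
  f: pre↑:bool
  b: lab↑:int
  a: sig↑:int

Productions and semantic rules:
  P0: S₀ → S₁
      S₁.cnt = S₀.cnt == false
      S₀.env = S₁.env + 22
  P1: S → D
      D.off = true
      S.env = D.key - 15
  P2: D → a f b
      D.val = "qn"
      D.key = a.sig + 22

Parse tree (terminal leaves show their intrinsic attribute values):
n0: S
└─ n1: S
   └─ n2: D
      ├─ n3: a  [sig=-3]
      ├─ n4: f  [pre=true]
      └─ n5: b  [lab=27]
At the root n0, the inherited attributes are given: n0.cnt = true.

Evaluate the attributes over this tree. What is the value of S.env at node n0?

1. n0.cnt = true  [given at root]
2. n1.cnt = false  [S₀.cnt == false]
3. n2.off = true  [true]
4. n3.sig = -3  [terminal]
5. n4.pre = true  [terminal]
6. n5.lab = 27  [terminal]
7. n2.val = "qn"  ["qn"]
8. n2.key = 19  [a.sig + 22]
9. n1.env = 4  [D.key - 15]
10. n0.env = 26  [S₁.env + 22]

26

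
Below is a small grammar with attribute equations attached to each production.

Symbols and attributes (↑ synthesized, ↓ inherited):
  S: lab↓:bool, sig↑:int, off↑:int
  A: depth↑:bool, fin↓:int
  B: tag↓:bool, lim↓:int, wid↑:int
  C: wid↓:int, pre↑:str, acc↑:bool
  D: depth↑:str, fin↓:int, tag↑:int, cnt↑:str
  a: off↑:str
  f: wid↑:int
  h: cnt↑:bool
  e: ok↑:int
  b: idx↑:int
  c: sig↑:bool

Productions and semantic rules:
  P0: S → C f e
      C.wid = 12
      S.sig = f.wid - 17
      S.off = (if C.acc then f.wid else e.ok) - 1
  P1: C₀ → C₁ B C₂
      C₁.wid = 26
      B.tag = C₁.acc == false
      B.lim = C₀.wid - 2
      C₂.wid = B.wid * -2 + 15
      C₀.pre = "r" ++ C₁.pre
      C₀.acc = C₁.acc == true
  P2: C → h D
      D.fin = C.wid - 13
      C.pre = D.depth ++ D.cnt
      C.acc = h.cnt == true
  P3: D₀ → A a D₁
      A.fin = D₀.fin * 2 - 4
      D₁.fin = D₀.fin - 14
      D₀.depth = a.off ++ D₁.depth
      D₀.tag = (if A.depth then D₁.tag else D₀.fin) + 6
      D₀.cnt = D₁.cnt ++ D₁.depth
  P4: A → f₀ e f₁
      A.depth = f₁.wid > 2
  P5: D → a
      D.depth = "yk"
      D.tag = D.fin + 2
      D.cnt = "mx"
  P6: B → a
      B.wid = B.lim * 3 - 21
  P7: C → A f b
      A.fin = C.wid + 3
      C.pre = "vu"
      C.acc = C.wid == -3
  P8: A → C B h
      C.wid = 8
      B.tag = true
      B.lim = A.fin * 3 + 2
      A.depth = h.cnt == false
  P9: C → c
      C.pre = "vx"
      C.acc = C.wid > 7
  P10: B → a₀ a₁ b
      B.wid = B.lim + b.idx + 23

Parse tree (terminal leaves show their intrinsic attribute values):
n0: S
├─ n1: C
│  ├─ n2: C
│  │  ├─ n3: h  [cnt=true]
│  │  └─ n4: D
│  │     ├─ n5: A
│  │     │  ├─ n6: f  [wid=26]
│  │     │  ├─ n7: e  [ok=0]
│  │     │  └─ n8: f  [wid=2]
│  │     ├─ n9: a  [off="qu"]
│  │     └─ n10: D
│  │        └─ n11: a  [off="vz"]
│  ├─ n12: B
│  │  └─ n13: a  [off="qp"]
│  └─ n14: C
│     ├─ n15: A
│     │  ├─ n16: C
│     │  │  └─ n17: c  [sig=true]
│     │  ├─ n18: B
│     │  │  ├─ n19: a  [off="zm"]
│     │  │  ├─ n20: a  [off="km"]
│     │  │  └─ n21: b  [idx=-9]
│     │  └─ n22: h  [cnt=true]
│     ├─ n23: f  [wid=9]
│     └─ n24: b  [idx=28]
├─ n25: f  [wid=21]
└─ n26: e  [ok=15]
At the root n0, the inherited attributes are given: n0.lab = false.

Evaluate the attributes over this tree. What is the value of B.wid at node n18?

16

1. n0.lab = false  [given at root]
2. n1.wid = 12  [12]
3. n2.wid = 26  [26]
4. n3.cnt = true  [terminal]
5. n4.fin = 13  [C.wid - 13]
6. n5.fin = 22  [D₀.fin * 2 - 4]
7. n6.wid = 26  [terminal]
8. n7.ok = 0  [terminal]
9. n8.wid = 2  [terminal]
10. n5.depth = false  [f₁.wid > 2]
11. n9.off = "qu"  [terminal]
12. n10.fin = -1  [D₀.fin - 14]
13. n11.off = "vz"  [terminal]
14. n10.depth = "yk"  ["yk"]
15. n10.tag = 1  [D.fin + 2]
16. n10.cnt = "mx"  ["mx"]
17. n4.depth = "quyk"  [a.off ++ D₁.depth]
18. n4.tag = 19  [(if A.depth then D₁.tag else D₀.fin) + 6]
19. n4.cnt = "mxyk"  [D₁.cnt ++ D₁.depth]
20. n2.pre = "quykmxyk"  [D.depth ++ D.cnt]
21. n2.acc = true  [h.cnt == true]
22. n12.tag = false  [C₁.acc == false]
23. n12.lim = 10  [C₀.wid - 2]
24. n13.off = "qp"  [terminal]
25. n12.wid = 9  [B.lim * 3 - 21]
26. n14.wid = -3  [B.wid * -2 + 15]
27. n15.fin = 0  [C.wid + 3]
28. n16.wid = 8  [8]
29. n17.sig = true  [terminal]
30. n16.pre = "vx"  ["vx"]
31. n16.acc = true  [C.wid > 7]
32. n18.tag = true  [true]
33. n18.lim = 2  [A.fin * 3 + 2]
34. n19.off = "zm"  [terminal]
35. n20.off = "km"  [terminal]
36. n21.idx = -9  [terminal]
37. n18.wid = 16  [B.lim + b.idx + 23]
38. n22.cnt = true  [terminal]
39. n15.depth = false  [h.cnt == false]
40. n23.wid = 9  [terminal]
41. n24.idx = 28  [terminal]
42. n14.pre = "vu"  ["vu"]
43. n14.acc = true  [C.wid == -3]
44. n1.pre = "rquykmxyk"  ["r" ++ C₁.pre]
45. n1.acc = true  [C₁.acc == true]
46. n25.wid = 21  [terminal]
47. n26.ok = 15  [terminal]
48. n0.sig = 4  [f.wid - 17]
49. n0.off = 20  [(if C.acc then f.wid else e.ok) - 1]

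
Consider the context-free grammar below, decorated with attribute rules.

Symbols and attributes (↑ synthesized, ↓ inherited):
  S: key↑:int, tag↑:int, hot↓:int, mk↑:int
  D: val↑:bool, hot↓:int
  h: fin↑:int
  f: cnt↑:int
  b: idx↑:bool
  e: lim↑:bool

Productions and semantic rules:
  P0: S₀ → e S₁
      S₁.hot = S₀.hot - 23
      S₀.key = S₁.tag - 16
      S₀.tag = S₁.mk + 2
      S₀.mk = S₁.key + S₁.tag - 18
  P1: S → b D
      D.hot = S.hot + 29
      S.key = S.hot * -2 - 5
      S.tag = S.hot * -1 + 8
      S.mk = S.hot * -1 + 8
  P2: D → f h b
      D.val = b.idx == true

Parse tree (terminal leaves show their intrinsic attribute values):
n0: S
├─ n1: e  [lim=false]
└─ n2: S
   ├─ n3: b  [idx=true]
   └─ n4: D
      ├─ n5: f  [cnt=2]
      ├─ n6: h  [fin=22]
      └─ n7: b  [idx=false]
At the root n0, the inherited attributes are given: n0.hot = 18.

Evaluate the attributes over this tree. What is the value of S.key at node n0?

1. n0.hot = 18  [given at root]
2. n1.lim = false  [terminal]
3. n2.hot = -5  [S₀.hot - 23]
4. n3.idx = true  [terminal]
5. n4.hot = 24  [S.hot + 29]
6. n5.cnt = 2  [terminal]
7. n6.fin = 22  [terminal]
8. n7.idx = false  [terminal]
9. n4.val = false  [b.idx == true]
10. n2.key = 5  [S.hot * -2 - 5]
11. n2.tag = 13  [S.hot * -1 + 8]
12. n2.mk = 13  [S.hot * -1 + 8]
13. n0.key = -3  [S₁.tag - 16]
14. n0.tag = 15  [S₁.mk + 2]
15. n0.mk = 0  [S₁.key + S₁.tag - 18]

-3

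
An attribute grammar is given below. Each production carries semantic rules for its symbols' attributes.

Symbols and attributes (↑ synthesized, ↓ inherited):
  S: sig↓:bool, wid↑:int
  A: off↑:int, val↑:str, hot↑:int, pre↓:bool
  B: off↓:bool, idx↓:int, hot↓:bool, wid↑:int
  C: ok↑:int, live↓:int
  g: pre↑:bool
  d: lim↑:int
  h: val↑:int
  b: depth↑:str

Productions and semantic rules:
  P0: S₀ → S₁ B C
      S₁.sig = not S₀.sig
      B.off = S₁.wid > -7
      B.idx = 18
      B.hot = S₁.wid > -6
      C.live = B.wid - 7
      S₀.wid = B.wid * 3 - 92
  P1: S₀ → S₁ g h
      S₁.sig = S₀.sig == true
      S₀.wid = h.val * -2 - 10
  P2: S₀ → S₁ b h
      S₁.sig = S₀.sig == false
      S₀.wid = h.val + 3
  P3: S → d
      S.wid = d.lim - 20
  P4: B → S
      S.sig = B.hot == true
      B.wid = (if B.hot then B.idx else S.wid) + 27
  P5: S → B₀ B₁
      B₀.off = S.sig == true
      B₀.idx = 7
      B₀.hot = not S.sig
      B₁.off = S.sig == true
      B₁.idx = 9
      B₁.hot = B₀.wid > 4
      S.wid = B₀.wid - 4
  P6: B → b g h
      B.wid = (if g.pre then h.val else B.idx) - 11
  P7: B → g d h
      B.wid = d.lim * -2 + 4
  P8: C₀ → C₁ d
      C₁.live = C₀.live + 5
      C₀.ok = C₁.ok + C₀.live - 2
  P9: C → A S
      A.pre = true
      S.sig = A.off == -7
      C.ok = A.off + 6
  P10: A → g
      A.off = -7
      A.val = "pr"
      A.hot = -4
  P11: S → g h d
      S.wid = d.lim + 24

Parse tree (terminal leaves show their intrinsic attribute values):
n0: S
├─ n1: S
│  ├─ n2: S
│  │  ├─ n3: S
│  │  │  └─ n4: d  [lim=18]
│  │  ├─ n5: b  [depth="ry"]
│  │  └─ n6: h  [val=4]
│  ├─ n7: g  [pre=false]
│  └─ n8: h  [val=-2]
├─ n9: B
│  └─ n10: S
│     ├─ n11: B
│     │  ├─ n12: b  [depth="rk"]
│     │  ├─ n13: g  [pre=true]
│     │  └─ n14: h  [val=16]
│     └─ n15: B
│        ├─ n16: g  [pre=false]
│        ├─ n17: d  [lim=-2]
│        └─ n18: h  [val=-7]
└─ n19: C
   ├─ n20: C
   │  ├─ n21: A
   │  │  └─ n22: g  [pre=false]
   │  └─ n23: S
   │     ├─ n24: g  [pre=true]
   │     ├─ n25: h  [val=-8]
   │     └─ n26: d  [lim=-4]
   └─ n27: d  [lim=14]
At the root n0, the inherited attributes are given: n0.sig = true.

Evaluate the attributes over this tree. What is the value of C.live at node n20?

26

1. n0.sig = true  [given at root]
2. n1.sig = false  [not S₀.sig]
3. n2.sig = false  [S₀.sig == true]
4. n3.sig = true  [S₀.sig == false]
5. n4.lim = 18  [terminal]
6. n3.wid = -2  [d.lim - 20]
7. n5.depth = "ry"  [terminal]
8. n6.val = 4  [terminal]
9. n2.wid = 7  [h.val + 3]
10. n7.pre = false  [terminal]
11. n8.val = -2  [terminal]
12. n1.wid = -6  [h.val * -2 - 10]
13. n9.off = true  [S₁.wid > -7]
14. n9.idx = 18  [18]
15. n9.hot = false  [S₁.wid > -6]
16. n10.sig = false  [B.hot == true]
17. n11.off = false  [S.sig == true]
18. n11.idx = 7  [7]
19. n11.hot = true  [not S.sig]
20. n12.depth = "rk"  [terminal]
21. n13.pre = true  [terminal]
22. n14.val = 16  [terminal]
23. n11.wid = 5  [(if g.pre then h.val else B.idx) - 11]
24. n15.off = false  [S.sig == true]
25. n15.idx = 9  [9]
26. n15.hot = true  [B₀.wid > 4]
27. n16.pre = false  [terminal]
28. n17.lim = -2  [terminal]
29. n18.val = -7  [terminal]
30. n15.wid = 8  [d.lim * -2 + 4]
31. n10.wid = 1  [B₀.wid - 4]
32. n9.wid = 28  [(if B.hot then B.idx else S.wid) + 27]
33. n19.live = 21  [B.wid - 7]
34. n20.live = 26  [C₀.live + 5]
35. n21.pre = true  [true]
36. n22.pre = false  [terminal]
37. n21.off = -7  [-7]
38. n21.val = "pr"  ["pr"]
39. n21.hot = -4  [-4]
40. n23.sig = true  [A.off == -7]
41. n24.pre = true  [terminal]
42. n25.val = -8  [terminal]
43. n26.lim = -4  [terminal]
44. n23.wid = 20  [d.lim + 24]
45. n20.ok = -1  [A.off + 6]
46. n27.lim = 14  [terminal]
47. n19.ok = 18  [C₁.ok + C₀.live - 2]
48. n0.wid = -8  [B.wid * 3 - 92]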